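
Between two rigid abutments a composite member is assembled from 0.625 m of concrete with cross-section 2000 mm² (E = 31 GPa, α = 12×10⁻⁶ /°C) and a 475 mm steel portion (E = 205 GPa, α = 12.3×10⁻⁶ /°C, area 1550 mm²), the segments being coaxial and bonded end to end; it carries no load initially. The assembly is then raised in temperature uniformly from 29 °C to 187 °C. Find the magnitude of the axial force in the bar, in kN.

P ≈ 182 kN (compressive)

If the supports were absent, the total length change would be Σ αᵢΔT Lᵢ = 12×10⁻⁶×158×625 + 12.3×10⁻⁶×158×475 = 2.108 mm.
Since the ends are fixed, an axial force P builds up, equal in every segment, with P · Σ Lᵢ/(AᵢEᵢ) = δ_free.
The series flexibility is Σ Lᵢ/(AᵢEᵢ) = 625/(2000×31×10³) + 475/(1550×205×10³) = 1.158×10⁻⁵ mm/N.
Hence P = δ_free / Σ(L/AE) = 2.108/1.158×10⁻⁵ = 182.1 kN (compressive).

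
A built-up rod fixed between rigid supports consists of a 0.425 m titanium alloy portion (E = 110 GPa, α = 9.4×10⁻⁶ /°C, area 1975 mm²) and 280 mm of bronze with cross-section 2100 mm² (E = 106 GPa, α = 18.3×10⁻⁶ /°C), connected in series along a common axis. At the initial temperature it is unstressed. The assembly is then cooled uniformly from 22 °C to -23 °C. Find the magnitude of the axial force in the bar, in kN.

With the walls removed the bar would change length by δ_free = Σ αᵢΔT Lᵢ = 9.4×10⁻⁶×45×425 + 18.3×10⁻⁶×45×280 = 0.4104 mm.
The walls prevent any net length change, so an axial force P (same in every segment) develops. Compatibility: P · Σ Lᵢ/(AᵢEᵢ) = δ_free.
The series flexibility is Σ Lᵢ/(AᵢEᵢ) = 425/(1975×110×10³) + 280/(2100×106×10³) = 3.214×10⁻⁶ mm/N.
So P = 0.4104 / 3.214×10⁻⁶ = 127.7 kN, tensile.

P ≈ 128 kN (tensile)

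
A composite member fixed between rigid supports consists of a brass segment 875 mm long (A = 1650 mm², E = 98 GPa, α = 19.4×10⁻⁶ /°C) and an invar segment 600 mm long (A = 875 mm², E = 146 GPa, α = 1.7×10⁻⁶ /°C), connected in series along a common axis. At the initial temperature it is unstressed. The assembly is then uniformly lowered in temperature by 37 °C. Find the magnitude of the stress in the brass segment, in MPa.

σ ≈ 39.9 MPa (tensile)

Free thermal contraction of the whole bar: Σ αᵢΔT Lᵢ = 19.4×10⁻⁶×37×875 + 1.7×10⁻⁶×37×600 = 0.6658 mm.
Since the ends are fixed, an axial force P builds up, equal in every segment, with P · Σ Lᵢ/(AᵢEᵢ) = δ_free.
Σ Lᵢ/(AᵢEᵢ) = 875/(1650×98×10³) + 600/(875×146×10³) = 1.011×10⁻⁵ mm/N.
P = 0.6658 / 1.011×10⁻⁵ = 65870 N = 65.87 kN, tensile.
σ_{brass} = P / A = 65870 / 1650 = 39.92 MPa.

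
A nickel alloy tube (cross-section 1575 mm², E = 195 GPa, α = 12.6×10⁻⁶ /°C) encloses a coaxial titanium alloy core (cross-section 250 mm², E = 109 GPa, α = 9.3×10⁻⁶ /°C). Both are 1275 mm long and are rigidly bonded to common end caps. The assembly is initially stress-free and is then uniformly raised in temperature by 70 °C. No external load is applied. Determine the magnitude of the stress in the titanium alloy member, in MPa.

σ ≈ 23.1 MPa (tensile)

Both members must finish at the same length. With the larger α, the nickel alloy tends to over-expand; the plates restrain it, putting the nickel alloy in compression and the titanium alloy in tension. With no external load the two internal forces are equal and opposite, magnitude P.
Setting the final lengths equal and cancelling L: (α₁ − α₂)ΔT = P/(A₁E₁) + P/(A₂E₂).
|α₁ − α₂|·ΔT = 3.3×10⁻⁶ × 70 = 0.000231.
1/(A₁E₁) + 1/(A₂E₂) = 1/(1575×195×10³) + 1/(250×109×10³) = 3.995×10⁻⁸ N⁻¹.
So P = 0.000231 / 3.995×10⁻⁸ = 5.782 kN.
σ_{titanium alloy} = P/A₂ = 5782/250 = 23.13 MPa, tensile.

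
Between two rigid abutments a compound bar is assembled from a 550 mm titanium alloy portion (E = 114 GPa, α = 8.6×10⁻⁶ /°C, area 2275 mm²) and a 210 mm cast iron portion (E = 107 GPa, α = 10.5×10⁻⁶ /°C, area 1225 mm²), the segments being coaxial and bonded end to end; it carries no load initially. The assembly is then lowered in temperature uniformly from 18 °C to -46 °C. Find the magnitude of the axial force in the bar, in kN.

With the walls removed the bar would change length by δ_free = Σ αᵢΔT Lᵢ = 8.6×10⁻⁶×64×550 + 10.5×10⁻⁶×64×210 = 0.4438 mm.
The rigid supports impose zero overall length change; the single axial force P common to all segments must satisfy P Σ Lᵢ/(AᵢEᵢ) = δ_free.
Σ Lᵢ/(AᵢEᵢ) = 550/(2275×114×10³) + 210/(1225×107×10³) = 3.723×10⁻⁶ mm/N.
P = 0.4438 / 3.723×10⁻⁶ = 119200 N = 119.2 kN, tensile.

P ≈ 119 kN (tensile)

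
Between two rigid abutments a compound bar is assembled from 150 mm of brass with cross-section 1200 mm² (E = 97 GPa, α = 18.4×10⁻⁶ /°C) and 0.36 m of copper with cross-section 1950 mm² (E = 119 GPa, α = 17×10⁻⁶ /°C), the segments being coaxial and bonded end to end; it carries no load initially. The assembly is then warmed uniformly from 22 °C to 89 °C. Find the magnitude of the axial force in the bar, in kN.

Free thermal expansion of the whole bar: Σ αᵢΔT Lᵢ = 18.4×10⁻⁶×67×150 + 17×10⁻⁶×67×360 = 0.595 mm.
The walls prevent any net length change, so an axial force P (same in every segment) develops. Compatibility: P · Σ Lᵢ/(AᵢEᵢ) = δ_free.
Σ Lᵢ/(AᵢEᵢ) = 150/(1200×97×10³) + 360/(1950×119×10³) = 2.84×10⁻⁶ mm/N.
P = 0.595 / 2.84×10⁻⁶ = 209500 N = 209.5 kN, compressive.

P ≈ 209 kN (compressive)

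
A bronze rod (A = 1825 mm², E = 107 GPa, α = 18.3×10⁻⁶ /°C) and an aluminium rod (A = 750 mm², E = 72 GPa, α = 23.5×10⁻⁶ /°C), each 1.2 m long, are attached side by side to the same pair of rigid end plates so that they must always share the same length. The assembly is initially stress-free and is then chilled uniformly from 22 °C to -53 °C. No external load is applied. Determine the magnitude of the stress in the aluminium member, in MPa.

σ ≈ 22 MPa (tensile)

Both members must finish at the same length. With the larger α, the aluminium tends to over-contract; the plates restrain it, putting the aluminium in tension and the bronze in compression. With no external load the two internal forces are equal and opposite, magnitude P.
Equating the net (thermal + elastic) strains gives |α₁ − α₂|·ΔT = P·[1/(A₁E₁) + 1/(A₂E₂)].
|α₁ − α₂|·ΔT = 5.2×10⁻⁶ × 75 = 0.00039.
1/(A₁E₁) + 1/(A₂E₂) = 1/(1825×107×10³) + 1/(750×72×10³) = 2.364×10⁻⁸ N⁻¹.
P = 0.00039 / 2.364×10⁻⁸ = 16500 N = 16.5 kN.
σ_{aluminium} = P/A₂ = 16500/750 = 22 MPa, tensile.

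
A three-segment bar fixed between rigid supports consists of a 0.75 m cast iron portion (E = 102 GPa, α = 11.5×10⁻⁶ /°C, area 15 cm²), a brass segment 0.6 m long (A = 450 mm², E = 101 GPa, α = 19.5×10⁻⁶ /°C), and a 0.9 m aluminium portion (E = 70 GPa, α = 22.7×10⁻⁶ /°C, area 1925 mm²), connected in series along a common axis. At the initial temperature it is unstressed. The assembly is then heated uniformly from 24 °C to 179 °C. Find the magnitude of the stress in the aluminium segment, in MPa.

σ ≈ 132 MPa (compressive)

Free thermal expansion of the whole bar: Σ αᵢΔT Lᵢ = 11.5×10⁻⁶×155×750 + 19.5×10⁻⁶×155×600 + 22.7×10⁻⁶×155×900 = 6.317 mm.
The walls prevent any net length change, so an axial force P (same in every segment) develops. Compatibility: P · Σ Lᵢ/(AᵢEᵢ) = δ_free.
Σ Lᵢ/(AᵢEᵢ) = 750/(1500×102×10³) + 600/(450×101×10³) + 900/(1925×70×10³) = 2.478×10⁻⁵ mm/N.
Hence P = δ_free / Σ(L/AE) = 6.317/2.478×10⁻⁵ = 254.9 kN (compressive).
σ_{aluminium} = P / A = 254900 / 1925 = 132.4 MPa.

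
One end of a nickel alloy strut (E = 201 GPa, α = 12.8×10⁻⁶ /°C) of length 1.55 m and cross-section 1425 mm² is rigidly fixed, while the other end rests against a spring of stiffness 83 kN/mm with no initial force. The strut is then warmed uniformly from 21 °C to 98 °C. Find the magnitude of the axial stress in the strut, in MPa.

σ ≈ 61.4 MPa (compressive)

The unrestrained thermal change is αΔT L = 12.8×10⁻⁶ × 77 × 1550 = 1.528 mm.
Let P be the compressive force at the spring. The strut shortens elastically by PL/(AE) and the spring compresses by P/k; together these equal δ_free.
So P = δ_free / [L/(AE) + 1/k] = 1.528 / [ 1550/(1425×201×10³) + 1/(83×10³) ].
P = 1.528 / 1.746×10⁻⁵ = 87500 N.
σ = P/A = 87500/1425 = 61.4 MPa.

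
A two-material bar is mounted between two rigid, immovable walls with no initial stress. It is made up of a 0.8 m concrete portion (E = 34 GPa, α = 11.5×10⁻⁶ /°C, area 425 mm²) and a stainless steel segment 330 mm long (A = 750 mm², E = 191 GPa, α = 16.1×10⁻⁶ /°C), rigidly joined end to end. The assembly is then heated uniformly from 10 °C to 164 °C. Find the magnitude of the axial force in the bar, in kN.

P ≈ 38.8 kN (compressive)

If the supports were absent, the total length change would be Σ αᵢΔT Lᵢ = 11.5×10⁻⁶×154×800 + 16.1×10⁻⁶×154×330 = 2.235 mm.
Since the ends are fixed, an axial force P builds up, equal in every segment, with P · Σ Lᵢ/(AᵢEᵢ) = δ_free.
The series flexibility is Σ Lᵢ/(AᵢEᵢ) = 800/(425×34×10³) + 330/(750×191×10³) = 5.767×10⁻⁵ mm/N.
Hence P = δ_free / Σ(L/AE) = 2.235/5.767×10⁻⁵ = 38.76 kN (compressive).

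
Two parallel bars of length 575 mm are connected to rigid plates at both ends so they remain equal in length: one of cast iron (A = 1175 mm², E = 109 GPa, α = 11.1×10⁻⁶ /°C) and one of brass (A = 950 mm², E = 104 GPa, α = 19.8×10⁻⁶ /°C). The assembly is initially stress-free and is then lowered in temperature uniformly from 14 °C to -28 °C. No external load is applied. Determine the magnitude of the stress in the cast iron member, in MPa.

Equilibrium of a rigid end plate with no external load gives equal and opposite internal forces ±P in the two members. Since α_{brass} > α_{cast iron}, cooling drives the brass into tension and the cast iron into compression.
Compatibility of the two members (thermal + elastic change equal): (α₁ − α₂)ΔT = P·[1/(A₁E₁) + 1/(A₂E₂)].
|α₁ − α₂|·ΔT = 8.7×10⁻⁶ × 42 = 0.0003654.
1/(A₁E₁) + 1/(A₂E₂) = 1/(1175×109×10³) + 1/(950×104×10³) = 1.793×10⁻⁸ N⁻¹.
So P = 0.0003654 / 1.793×10⁻⁸ = 20.38 kN.
σ_{cast iron} = P/A₁ = 20380/1175 = 17.34 MPa, compressive.

σ ≈ 17.3 MPa (compressive)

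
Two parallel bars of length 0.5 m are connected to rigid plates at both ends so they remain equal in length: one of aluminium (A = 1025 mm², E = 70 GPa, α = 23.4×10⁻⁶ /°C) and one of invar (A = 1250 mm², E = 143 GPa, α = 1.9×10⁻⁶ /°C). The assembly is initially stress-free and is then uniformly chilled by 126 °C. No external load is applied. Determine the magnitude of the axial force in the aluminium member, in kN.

The aluminium has the larger α, so on cooling it would change length more than the invar if both were free. The rigid plates force a common final length, so the aluminium is put into tension and the invar into compression, with equal and opposite forces P (no external load).
Setting the final lengths equal and cancelling L: (α₁ − α₂)ΔT = P/(A₁E₁) + P/(A₂E₂).
|α₁ − α₂|·ΔT = 21.5×10⁻⁶ × 126 = 0.002709.
1/(A₁E₁) + 1/(A₂E₂) = 1/(1025×70×10³) + 1/(1250×143×10³) = 1.953×10⁻⁸ N⁻¹.
P = 0.002709 / 1.953×10⁻⁸ = 138700 N = 138.7 kN.

P ≈ 139 kN (tensile in the aluminium)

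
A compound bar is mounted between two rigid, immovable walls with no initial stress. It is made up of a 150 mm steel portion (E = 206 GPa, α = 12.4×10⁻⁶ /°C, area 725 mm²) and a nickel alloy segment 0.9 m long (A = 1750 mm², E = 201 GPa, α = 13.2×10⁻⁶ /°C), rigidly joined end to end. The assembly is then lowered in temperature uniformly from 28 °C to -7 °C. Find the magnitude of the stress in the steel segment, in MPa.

With the walls removed the bar would change length by δ_free = Σ αᵢΔT Lᵢ = 12.4×10⁻⁶×35×150 + 13.2×10⁻⁶×35×900 = 0.4809 mm.
The rigid supports impose zero overall length change; the single axial force P common to all segments must satisfy P Σ Lᵢ/(AᵢEᵢ) = δ_free.
Σ Lᵢ/(AᵢEᵢ) = 150/(725×206×10³) + 900/(1750×201×10³) = 3.563×10⁻⁶ mm/N.
Hence P = δ_free / Σ(L/AE) = 0.4809/3.563×10⁻⁶ = 135 kN (tensile).
σ_{steel} = P / A = 135000 / 725 = 186.2 MPa.

σ ≈ 186 MPa (tensile)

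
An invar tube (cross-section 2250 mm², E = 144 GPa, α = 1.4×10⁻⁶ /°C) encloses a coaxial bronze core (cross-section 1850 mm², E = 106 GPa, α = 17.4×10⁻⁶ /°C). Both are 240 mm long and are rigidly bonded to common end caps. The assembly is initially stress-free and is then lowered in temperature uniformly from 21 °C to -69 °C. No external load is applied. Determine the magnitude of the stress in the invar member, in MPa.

The bronze has the larger α, so on cooling it would change length more than the invar if both were free. The rigid plates force a common final length, so the bronze is put into tension and the invar into compression, with equal and opposite forces P (no external load).
Setting the final lengths equal and cancelling L: (α₁ − α₂)ΔT = P/(A₁E₁) + P/(A₂E₂).
|α₁ − α₂|·ΔT = 16×10⁻⁶ × 90 = 0.00144.
1/(A₁E₁) + 1/(A₂E₂) = 1/(2250×144×10³) + 1/(1850×106×10³) = 8.186×10⁻⁹ N⁻¹.
So P = 0.00144 / 8.186×10⁻⁹ = 175.9 kN.
σ_{invar} = P/A₁ = 175900/2250 = 78.18 MPa, compressive.

σ ≈ 78.2 MPa (compressive)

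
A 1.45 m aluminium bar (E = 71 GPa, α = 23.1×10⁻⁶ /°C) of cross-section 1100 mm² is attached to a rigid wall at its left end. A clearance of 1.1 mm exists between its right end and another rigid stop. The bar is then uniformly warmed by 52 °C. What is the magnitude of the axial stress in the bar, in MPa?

If the wall were absent the bar would grow by αΔT L = 23.1×10⁻⁶ × 52 × 1450 = 1.742 mm.
The gap closes (δ_free > 1.1 mm) and the wall then resists a further 1.742 − 1.1 = 0.6417 mm of expansion.
That suppressed elongation corresponds to σ = E·Δ/L = 71×10³ × 0.6417/1450 = 31.42 MPa.

σ ≈ 31.4 MPa (compressive)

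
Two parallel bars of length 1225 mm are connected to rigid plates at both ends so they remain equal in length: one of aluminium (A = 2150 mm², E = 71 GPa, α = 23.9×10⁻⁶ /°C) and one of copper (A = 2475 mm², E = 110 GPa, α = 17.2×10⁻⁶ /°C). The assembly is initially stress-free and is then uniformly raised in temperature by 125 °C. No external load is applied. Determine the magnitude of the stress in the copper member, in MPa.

σ ≈ 33.1 MPa (tensile)

Both members must finish at the same length. With the larger α, the aluminium tends to over-expand; the plates restrain it, putting the aluminium in compression and the copper in tension. With no external load the two internal forces are equal and opposite, magnitude P.
Equating the net (thermal + elastic) strains gives |α₁ − α₂|·ΔT = P·[1/(A₁E₁) + 1/(A₂E₂)].
|α₁ − α₂|·ΔT = 6.7×10⁻⁶ × 125 = 0.0008375.
1/(A₁E₁) + 1/(A₂E₂) = 1/(2150×71×10³) + 1/(2475×110×10³) = 1.022×10⁻⁸ N⁻¹.
P = 0.0008375 / 1.022×10⁻⁸ = 81910 N = 81.91 kN.
σ_{copper} = P/A₂ = 81910/2475 = 33.1 MPa, tensile.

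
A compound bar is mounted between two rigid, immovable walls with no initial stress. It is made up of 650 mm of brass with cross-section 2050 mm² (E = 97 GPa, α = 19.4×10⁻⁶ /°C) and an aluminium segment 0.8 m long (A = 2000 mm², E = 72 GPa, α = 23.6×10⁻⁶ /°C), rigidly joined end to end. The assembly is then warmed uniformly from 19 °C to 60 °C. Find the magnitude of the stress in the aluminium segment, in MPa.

If the supports were absent, the total length change would be Σ αᵢΔT Lᵢ = 19.4×10⁻⁶×41×650 + 23.6×10⁻⁶×41×800 = 1.291 mm.
The walls prevent any net length change, so an axial force P (same in every segment) develops. Compatibility: P · Σ Lᵢ/(AᵢEᵢ) = δ_free.
The series flexibility is Σ Lᵢ/(AᵢEᵢ) = 650/(2050×97×10³) + 800/(2000×72×10³) = 8.824×10⁻⁶ mm/N.
Hence P = δ_free / Σ(L/AE) = 1.291/8.824×10⁻⁶ = 146.3 kN (compressive).
σ_{aluminium} = P / A = 146300 / 2000 = 73.15 MPa.

σ ≈ 73.2 MPa (compressive)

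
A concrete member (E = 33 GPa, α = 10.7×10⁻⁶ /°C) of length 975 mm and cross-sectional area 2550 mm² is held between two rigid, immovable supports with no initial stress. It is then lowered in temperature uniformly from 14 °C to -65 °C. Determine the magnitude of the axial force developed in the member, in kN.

P ≈ 71.1 kN (tensile)

With zero net strain, σ = E·αΔT = 33 GPa × 10.7×10⁻⁶ × 79 = 27.89 MPa.
Axial force P = σA = 27.89 × 2550 = 71130 N = 71.13 kN, tensile.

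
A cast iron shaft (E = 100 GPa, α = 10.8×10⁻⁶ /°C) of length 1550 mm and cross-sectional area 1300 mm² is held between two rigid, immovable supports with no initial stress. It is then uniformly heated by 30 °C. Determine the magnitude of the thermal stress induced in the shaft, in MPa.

σ ≈ 32.4 MPa (compressive)

The supports are rigid, so the total axial strain is zero. The restrained thermal strain is ε = αΔT = 10.8×10⁻⁶ × 30 = 324×10⁻⁶.
Hence σ = E·αΔT = 100×10³ × 324×10⁻⁶ = 32.4 MPa, compressive.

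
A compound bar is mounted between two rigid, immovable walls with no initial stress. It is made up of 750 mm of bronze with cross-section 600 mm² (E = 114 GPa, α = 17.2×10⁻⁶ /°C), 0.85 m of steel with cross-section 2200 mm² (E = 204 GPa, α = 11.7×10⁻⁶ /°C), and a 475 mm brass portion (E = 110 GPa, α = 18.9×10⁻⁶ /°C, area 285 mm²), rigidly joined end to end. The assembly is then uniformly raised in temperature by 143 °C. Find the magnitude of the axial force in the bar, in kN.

P ≈ 162 kN (compressive)

Free thermal expansion of the whole bar: Σ αᵢΔT Lᵢ = 17.2×10⁻⁶×143×750 + 11.7×10⁻⁶×143×850 + 18.9×10⁻⁶×143×475 = 4.551 mm.
The rigid supports impose zero overall length change; the single axial force P common to all segments must satisfy P Σ Lᵢ/(AᵢEᵢ) = δ_free.
The series flexibility is Σ Lᵢ/(AᵢEᵢ) = 750/(600×114×10³) + 850/(2200×204×10³) + 475/(285×110×10³) = 2.801×10⁻⁵ mm/N.
Hence P = δ_free / Σ(L/AE) = 4.551/2.801×10⁻⁵ = 162.5 kN (compressive).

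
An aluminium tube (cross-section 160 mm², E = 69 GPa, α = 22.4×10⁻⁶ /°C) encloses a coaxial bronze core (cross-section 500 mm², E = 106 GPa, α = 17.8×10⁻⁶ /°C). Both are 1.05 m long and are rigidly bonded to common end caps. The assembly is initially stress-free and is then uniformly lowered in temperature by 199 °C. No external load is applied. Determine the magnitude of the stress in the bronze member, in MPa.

σ ≈ 16.7 MPa (compressive)

The aluminium has the larger α, so on cooling it would change length more than the bronze if both were free. The rigid plates force a common final length, so the aluminium is put into tension and the bronze into compression, with equal and opposite forces P (no external load).
Equating the net (thermal + elastic) strains gives |α₁ − α₂|·ΔT = P·[1/(A₁E₁) + 1/(A₂E₂)].
|α₁ − α₂|·ΔT = 4.6×10⁻⁶ × 199 = 0.0009154.
1/(A₁E₁) + 1/(A₂E₂) = 1/(160×69×10³) + 1/(500×106×10³) = 1.094×10⁻⁷ N⁻¹.
P = 0.0009154 / 1.094×10⁻⁷ = 8364 N = 8.364 kN.
σ_{bronze} = P/A₂ = 8364/500 = 16.73 MPa, compressive.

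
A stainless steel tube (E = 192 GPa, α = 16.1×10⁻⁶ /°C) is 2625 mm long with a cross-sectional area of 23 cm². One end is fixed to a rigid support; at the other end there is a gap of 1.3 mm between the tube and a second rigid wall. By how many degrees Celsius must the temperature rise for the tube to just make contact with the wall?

ΔT ≈ 30.8 °C

The gap closes when αΔT L = 1.3 mm, since the tube is still unstressed at that instant.
So ΔT = g/(αL) = 1.3/(16.1×10⁻⁶ × 2625) = 30.76 °C.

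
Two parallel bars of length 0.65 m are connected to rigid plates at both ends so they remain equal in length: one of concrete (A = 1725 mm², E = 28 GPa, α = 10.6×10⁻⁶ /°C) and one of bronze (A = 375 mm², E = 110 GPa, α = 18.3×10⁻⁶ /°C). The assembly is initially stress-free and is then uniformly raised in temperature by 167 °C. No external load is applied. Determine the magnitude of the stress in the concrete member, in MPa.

Both members must finish at the same length. With the larger α, the bronze tends to over-expand; the plates restrain it, putting the bronze in compression and the concrete in tension. With no external load the two internal forces are equal and opposite, magnitude P.
Compatibility of the two members (thermal + elastic change equal): (α₁ − α₂)ΔT = P·[1/(A₁E₁) + 1/(A₂E₂)].
|α₁ − α₂|·ΔT = 7.7×10⁻⁶ × 167 = 0.001286.
1/(A₁E₁) + 1/(A₂E₂) = 1/(1725×28×10³) + 1/(375×110×10³) = 4.495×10⁻⁸ N⁻¹.
So P = 0.001286 / 4.495×10⁻⁸ = 28.61 kN.
σ_{concrete} = P/A₁ = 28610/1725 = 16.59 MPa, tensile.

σ ≈ 16.6 MPa (tensile)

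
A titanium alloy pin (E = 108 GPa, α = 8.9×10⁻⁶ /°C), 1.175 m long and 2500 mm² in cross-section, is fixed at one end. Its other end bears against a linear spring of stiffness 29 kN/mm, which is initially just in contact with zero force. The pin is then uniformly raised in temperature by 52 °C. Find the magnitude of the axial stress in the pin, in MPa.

σ ≈ 5.6 MPa (compressive)

The unrestrained thermal change is αΔT L = 8.9×10⁻⁶ × 52 × 1175 = 0.5438 mm.
Let P be the compressive force at the spring. The pin shortens elastically by PL/(AE) and the spring compresses by P/k; together these equal δ_free.
So P = δ_free / [L/(AE) + 1/k] = 0.5438 / [ 1175/(2500×108×10³) + 1/(29×10³) ].
P = 0.5438 / 3.883×10⁻⁵ = 14000 N.
σ = P/A = 14000/2500 = 5.601 MPa.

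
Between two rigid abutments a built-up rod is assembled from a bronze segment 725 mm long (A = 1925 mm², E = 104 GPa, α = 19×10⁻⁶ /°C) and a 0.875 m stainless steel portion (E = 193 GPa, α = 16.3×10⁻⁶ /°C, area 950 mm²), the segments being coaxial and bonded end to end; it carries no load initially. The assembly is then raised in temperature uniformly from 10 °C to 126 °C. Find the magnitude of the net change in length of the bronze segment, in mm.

|ΔL| ≈ 0.195 mm

Free thermal expansion of the whole bar: Σ αᵢΔT Lᵢ = 19×10⁻⁶×116×725 + 16.3×10⁻⁶×116×875 = 3.252 mm.
The rigid supports impose zero overall length change; the single axial force P common to all segments must satisfy P Σ Lᵢ/(AᵢEᵢ) = δ_free.
Σ Lᵢ/(AᵢEᵢ) = 725/(1925×104×10³) + 875/(950×193×10³) = 8.394×10⁻⁶ mm/N.
Hence P = δ_free / Σ(L/AE) = 3.252/8.394×10⁻⁶ = 387.5 kN (compressive).
For the bronze segment, free thermal change = 19×10⁻⁶×116×725 = 1.598 mm and elastic change from P = 387500×725/(1925×104×10³) = 1.403 mm; these oppose, so the net change is 0.195 mm (segment lengthens).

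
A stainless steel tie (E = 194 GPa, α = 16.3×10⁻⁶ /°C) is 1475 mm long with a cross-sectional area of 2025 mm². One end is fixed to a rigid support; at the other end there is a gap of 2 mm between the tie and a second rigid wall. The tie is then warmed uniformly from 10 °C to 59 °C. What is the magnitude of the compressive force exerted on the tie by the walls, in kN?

Free thermal elongation = αΔT L = 16.3×10⁻⁶ × 49 × 1475 = 1.178 mm.
This is smaller than the 2 mm clearance, so the tie expands freely without reaching the stop — the stress is zero.

P ≈ 0 kN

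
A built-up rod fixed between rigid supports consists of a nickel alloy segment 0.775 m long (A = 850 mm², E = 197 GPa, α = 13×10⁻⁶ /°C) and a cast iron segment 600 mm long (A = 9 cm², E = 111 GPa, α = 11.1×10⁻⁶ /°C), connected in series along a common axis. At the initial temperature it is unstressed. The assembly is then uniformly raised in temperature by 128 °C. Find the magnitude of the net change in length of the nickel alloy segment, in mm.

|ΔL| ≈ 0.357 mm

Free thermal expansion of the whole bar: Σ αᵢΔT Lᵢ = 13×10⁻⁶×128×775 + 11.1×10⁻⁶×128×600 = 2.142 mm.
Since the ends are fixed, an axial force P builds up, equal in every segment, with P · Σ Lᵢ/(AᵢEᵢ) = δ_free.
Σ Lᵢ/(AᵢEᵢ) = 775/(850×197×10³) + 600/(900×111×10³) = 1.063×10⁻⁵ mm/N.
P = 2.142 / 1.063×10⁻⁵ = 201400 N = 201.4 kN, compressive.
For the nickel alloy segment, free thermal change = 13×10⁻⁶×128×775 = 1.29 mm and elastic change from P = 201400×775/(850×197×10³) = 0.9323 mm; these oppose, so the net change is 0.357 mm (segment lengthens).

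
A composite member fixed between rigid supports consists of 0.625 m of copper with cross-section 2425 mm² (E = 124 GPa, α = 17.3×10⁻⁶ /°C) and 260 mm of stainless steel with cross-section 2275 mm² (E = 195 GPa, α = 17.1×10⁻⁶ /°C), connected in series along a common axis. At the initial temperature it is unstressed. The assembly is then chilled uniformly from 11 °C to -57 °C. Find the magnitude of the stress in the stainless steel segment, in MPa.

σ ≈ 171 MPa (tensile)

With the walls removed the bar would change length by δ_free = Σ αᵢΔT Lᵢ = 17.3×10⁻⁶×68×625 + 17.1×10⁻⁶×68×260 = 1.038 mm.
Since the ends are fixed, an axial force P builds up, equal in every segment, with P · Σ Lᵢ/(AᵢEᵢ) = δ_free.
The series flexibility is Σ Lᵢ/(AᵢEᵢ) = 625/(2425×124×10³) + 260/(2275×195×10³) = 2.665×10⁻⁶ mm/N.
P = 1.038 / 2.665×10⁻⁶ = 389400 N = 389.4 kN, tensile.
σ_{stainless steel} = P / A = 389400 / 2275 = 171.2 MPa.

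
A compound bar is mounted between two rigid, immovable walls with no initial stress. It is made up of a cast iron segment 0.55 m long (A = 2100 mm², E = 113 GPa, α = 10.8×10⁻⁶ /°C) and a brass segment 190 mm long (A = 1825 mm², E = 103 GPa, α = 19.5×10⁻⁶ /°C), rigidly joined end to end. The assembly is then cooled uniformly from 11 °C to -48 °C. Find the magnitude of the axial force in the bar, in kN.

P ≈ 171 kN (tensile)

If the supports were absent, the total length change would be Σ αᵢΔT Lᵢ = 10.8×10⁻⁶×59×550 + 19.5×10⁻⁶×59×190 = 0.5691 mm.
The walls prevent any net length change, so an axial force P (same in every segment) develops. Compatibility: P · Σ Lᵢ/(AᵢEᵢ) = δ_free.
Σ Lᵢ/(AᵢEᵢ) = 550/(2100×113×10³) + 190/(1825×103×10³) = 3.329×10⁻⁶ mm/N.
Hence P = δ_free / Σ(L/AE) = 0.5691/3.329×10⁻⁶ = 171 kN (tensile).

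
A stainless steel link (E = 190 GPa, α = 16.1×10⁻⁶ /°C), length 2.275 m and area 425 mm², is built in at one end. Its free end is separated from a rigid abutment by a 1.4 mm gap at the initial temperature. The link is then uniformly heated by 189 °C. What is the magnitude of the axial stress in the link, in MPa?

σ ≈ 461 MPa (compressive)

Unrestrained expansion: δ_free = αΔT L = 16.1×10⁻⁶ × 189 × 2275 = 6.923 mm.
After closing the 1.4 mm clearance, 6.923 − 1.4 = 5.523 mm of expansion remains to be suppressed by the wall.
Compatibility: PL/(AE) = 5.523 mm, so σ = P/A = E × (5.523/2275) = 461.2 MPa.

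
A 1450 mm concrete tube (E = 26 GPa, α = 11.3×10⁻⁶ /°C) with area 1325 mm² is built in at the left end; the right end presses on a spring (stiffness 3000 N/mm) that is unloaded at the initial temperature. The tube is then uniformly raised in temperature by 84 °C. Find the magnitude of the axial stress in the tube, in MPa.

σ ≈ 2.77 MPa (compressive)

If the spring were absent the tube would lengthen by αΔT L = 11.3×10⁻⁶ × 84 × 1450 = 1.376 mm.
Let P be the compressive force at the spring. The tube shortens elastically by PL/(AE) and the spring compresses by P/k; together these equal δ_free.
So P = δ_free / [L/(AE) + 1/k] = 1.376 / [ 1450/(1325×26×10³) + 1/(3000) ].
P = 1.376 / 0.0003754 = 3666 N.
σ = P/A = 3666/1325 = 2.767 MPa.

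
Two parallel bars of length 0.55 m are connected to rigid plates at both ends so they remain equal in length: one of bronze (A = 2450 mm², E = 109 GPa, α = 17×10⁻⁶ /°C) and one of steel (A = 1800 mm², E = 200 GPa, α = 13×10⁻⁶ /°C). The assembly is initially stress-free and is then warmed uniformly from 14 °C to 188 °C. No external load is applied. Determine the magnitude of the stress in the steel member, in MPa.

σ ≈ 59.3 MPa (tensile)

Equilibrium of a rigid end plate with no external load gives equal and opposite internal forces ±P in the two members. Since α_{bronze} > α_{steel}, heating drives the bronze into compression and the steel into tension.
Setting the final lengths equal and cancelling L: (α₁ − α₂)ΔT = P/(A₁E₁) + P/(A₂E₂).
|α₁ − α₂|·ΔT = 4×10⁻⁶ × 174 = 0.000696.
1/(A₁E₁) + 1/(A₂E₂) = 1/(2450×109×10³) + 1/(1800×200×10³) = 6.522×10⁻⁹ N⁻¹.
So P = 0.000696 / 6.522×10⁻⁹ = 106.7 kN.
σ_{steel} = P/A₂ = 106700/1800 = 59.28 MPa, tensile.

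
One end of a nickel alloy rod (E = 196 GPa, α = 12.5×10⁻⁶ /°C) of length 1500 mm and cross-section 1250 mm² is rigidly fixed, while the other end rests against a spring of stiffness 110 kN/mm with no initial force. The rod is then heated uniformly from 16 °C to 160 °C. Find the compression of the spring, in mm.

δ ≈ 1.61 mm

If the spring were absent the rod would lengthen by αΔT L = 12.5×10⁻⁶ × 144 × 1500 = 2.7 mm.
Let P be the compressive force at the spring. The rod shortens elastically by PL/(AE) and the spring compresses by P/k; together these equal δ_free.
So P = δ_free / [L/(AE) + 1/k] = 2.7 / [ 1500/(1250×196×10³) + 1/(110×10³) ].
P = 2.7 / 1.521×10⁻⁵ = 177500 N.
Spring compression = P/k = 177500/(110×10³) = 1.613 mm.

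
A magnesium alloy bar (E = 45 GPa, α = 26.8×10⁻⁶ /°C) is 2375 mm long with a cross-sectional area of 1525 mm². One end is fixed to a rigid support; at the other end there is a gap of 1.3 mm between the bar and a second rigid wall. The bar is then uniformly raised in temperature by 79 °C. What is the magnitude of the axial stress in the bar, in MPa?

Unrestrained expansion: δ_free = αΔT L = 26.8×10⁻⁶ × 79 × 2375 = 5.028 mm.
This exceeds the 1.3 mm gap, so the wall pushes back. The portion of expansion that must be recovered elastically is δ_free − gap = 5.028 − 1.3 = 3.728 mm.
So σ = E(δ_free − g)/L = 45×10³ × 3.728/2375 = 70.64 MPa.

σ ≈ 70.6 MPa (compressive)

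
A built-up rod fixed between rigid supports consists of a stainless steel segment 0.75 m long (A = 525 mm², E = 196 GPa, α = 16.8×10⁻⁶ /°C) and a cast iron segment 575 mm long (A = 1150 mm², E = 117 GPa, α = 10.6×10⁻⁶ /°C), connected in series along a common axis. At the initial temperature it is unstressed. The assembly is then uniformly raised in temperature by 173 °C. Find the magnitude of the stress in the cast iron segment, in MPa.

σ ≈ 243 MPa (compressive)

If the supports were absent, the total length change would be Σ αᵢΔT Lᵢ = 16.8×10⁻⁶×173×750 + 10.6×10⁻⁶×173×575 = 3.234 mm.
The walls prevent any net length change, so an axial force P (same in every segment) develops. Compatibility: P · Σ Lᵢ/(AᵢEᵢ) = δ_free.
The series flexibility is Σ Lᵢ/(AᵢEᵢ) = 750/(525×196×10³) + 575/(1150×117×10³) = 1.156×10⁻⁵ mm/N.
So P = 3.234 / 1.156×10⁻⁵ = 279.7 kN, compressive.
σ_{cast iron} = P / A = 279700 / 1150 = 243.2 MPa.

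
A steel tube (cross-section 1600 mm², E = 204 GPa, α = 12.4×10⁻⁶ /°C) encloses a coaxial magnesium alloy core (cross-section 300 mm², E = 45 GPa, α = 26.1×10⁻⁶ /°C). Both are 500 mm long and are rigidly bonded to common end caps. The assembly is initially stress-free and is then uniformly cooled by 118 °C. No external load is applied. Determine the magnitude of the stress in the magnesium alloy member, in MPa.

σ ≈ 69.9 MPa (tensile)

Both members must finish at the same length. With the larger α, the magnesium alloy tends to over-contract; the plates restrain it, putting the magnesium alloy in tension and the steel in compression. With no external load the two internal forces are equal and opposite, magnitude P.
Equating the net (thermal + elastic) strains gives |α₁ − α₂|·ΔT = P·[1/(A₁E₁) + 1/(A₂E₂)].
|α₁ − α₂|·ΔT = 13.7×10⁻⁶ × 118 = 0.001617.
1/(A₁E₁) + 1/(A₂E₂) = 1/(1600×204×10³) + 1/(300×45×10³) = 7.714×10⁻⁸ N⁻¹.
P = 0.001617 / 7.714×10⁻⁸ = 20960 N = 20.96 kN.
σ_{magnesium alloy} = P/A₂ = 20960/300 = 69.86 MPa, tensile.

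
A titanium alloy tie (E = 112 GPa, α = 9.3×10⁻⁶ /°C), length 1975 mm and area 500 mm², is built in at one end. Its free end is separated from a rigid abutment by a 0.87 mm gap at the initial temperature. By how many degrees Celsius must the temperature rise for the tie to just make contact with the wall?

Contact occurs when the free expansion equals the gap: αΔT L = 0.87 mm.
ΔT = 0.87 / (9.3×10⁻⁶ × 1975) = 47.37 °C.

ΔT ≈ 47.4 °C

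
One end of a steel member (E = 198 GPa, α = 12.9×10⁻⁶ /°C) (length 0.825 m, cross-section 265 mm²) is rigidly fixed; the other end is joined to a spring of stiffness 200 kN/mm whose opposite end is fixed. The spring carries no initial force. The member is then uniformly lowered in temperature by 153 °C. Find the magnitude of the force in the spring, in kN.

If the spring were absent the member would shorten by αΔT L = 12.9×10⁻⁶ × 153 × 825 = 1.628 mm.
With a force P in the spring, the elastic change of the member is PL/(AE) and that of the spring is P/k; compatibility requires their sum to equal δ_free.
P [ L/(AE) + 1/k ] = δ_free → P [ 825/(265×198×10³) + 1/(200×10³) ] = 1.628.
P = 1.628 / 2.072×10⁻⁵ = 78570 N.

P ≈ 78.6 kN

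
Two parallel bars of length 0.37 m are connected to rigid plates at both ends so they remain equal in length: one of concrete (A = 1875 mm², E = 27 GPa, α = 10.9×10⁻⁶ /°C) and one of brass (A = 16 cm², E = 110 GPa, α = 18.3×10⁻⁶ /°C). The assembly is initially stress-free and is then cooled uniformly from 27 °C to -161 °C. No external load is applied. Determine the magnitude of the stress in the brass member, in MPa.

σ ≈ 34.2 MPa (tensile)

The brass has the larger α, so on cooling it would change length more than the concrete if both were free. The rigid plates force a common final length, so the brass is put into tension and the concrete into compression, with equal and opposite forces P (no external load).
Setting the final lengths equal and cancelling L: (α₁ − α₂)ΔT = P/(A₁E₁) + P/(A₂E₂).
|α₁ − α₂|·ΔT = 7.4×10⁻⁶ × 188 = 0.001391.
1/(A₁E₁) + 1/(A₂E₂) = 1/(1875×27×10³) + 1/(1600×110×10³) = 2.543×10⁻⁸ N⁻¹.
P = 0.001391 / 2.543×10⁻⁸ = 54700 N = 54.7 kN.
σ_{brass} = P/A₂ = 54700/1600 = 34.19 MPa, tensile.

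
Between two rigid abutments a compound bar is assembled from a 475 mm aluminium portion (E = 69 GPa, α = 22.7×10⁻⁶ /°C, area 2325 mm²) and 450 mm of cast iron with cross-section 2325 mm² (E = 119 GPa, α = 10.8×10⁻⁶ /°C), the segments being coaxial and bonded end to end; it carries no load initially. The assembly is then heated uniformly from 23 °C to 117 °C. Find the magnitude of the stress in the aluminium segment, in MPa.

If the supports were absent, the total length change would be Σ αᵢΔT Lᵢ = 22.7×10⁻⁶×94×475 + 10.8×10⁻⁶×94×450 = 1.47 mm.
Since the ends are fixed, an axial force P builds up, equal in every segment, with P · Σ Lᵢ/(AᵢEᵢ) = δ_free.
The series flexibility is Σ Lᵢ/(AᵢEᵢ) = 475/(2325×69×10³) + 450/(2325×119×10³) = 4.587×10⁻⁶ mm/N.
So P = 1.47 / 4.587×10⁻⁶ = 320.5 kN, compressive.
σ_{aluminium} = P / A = 320500 / 2325 = 137.9 MPa.

σ ≈ 138 MPa (compressive)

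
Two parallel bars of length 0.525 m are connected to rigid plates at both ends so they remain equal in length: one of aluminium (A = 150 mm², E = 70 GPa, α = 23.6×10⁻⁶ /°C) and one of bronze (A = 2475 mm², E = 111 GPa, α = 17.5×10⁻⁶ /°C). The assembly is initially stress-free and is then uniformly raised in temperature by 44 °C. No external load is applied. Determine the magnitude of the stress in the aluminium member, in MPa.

Both members must finish at the same length. With the larger α, the aluminium tends to over-expand; the plates restrain it, putting the aluminium in compression and the bronze in tension. With no external load the two internal forces are equal and opposite, magnitude P.
Compatibility of the two members (thermal + elastic change equal): (α₁ − α₂)ΔT = P·[1/(A₁E₁) + 1/(A₂E₂)].
|α₁ − α₂|·ΔT = 6.1×10⁻⁶ × 44 = 0.0002684.
1/(A₁E₁) + 1/(A₂E₂) = 1/(150×70×10³) + 1/(2475×111×10³) = 9.888×10⁻⁸ N⁻¹.
P = 0.0002684 / 9.888×10⁻⁸ = 2714 N = 2.714 kN.
σ_{aluminium} = P/A₁ = 2714/150 = 18.1 MPa, compressive.

σ ≈ 18.1 MPa (compressive)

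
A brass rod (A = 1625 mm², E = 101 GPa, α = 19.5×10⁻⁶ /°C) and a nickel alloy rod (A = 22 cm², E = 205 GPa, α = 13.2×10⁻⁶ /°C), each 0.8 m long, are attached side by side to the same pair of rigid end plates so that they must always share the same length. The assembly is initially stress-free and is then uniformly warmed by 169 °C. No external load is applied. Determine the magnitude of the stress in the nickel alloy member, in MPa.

σ ≈ 58.2 MPa (tensile)

The brass has the larger α, so on heating it would change length more than the nickel alloy if both were free. The rigid plates force a common final length, so the brass is put into compression and the nickel alloy into tension, with equal and opposite forces P (no external load).
Setting the final lengths equal and cancelling L: (α₁ − α₂)ΔT = P/(A₁E₁) + P/(A₂E₂).
|α₁ − α₂|·ΔT = 6.3×10⁻⁶ × 169 = 0.001065.
1/(A₁E₁) + 1/(A₂E₂) = 1/(1625×101×10³) + 1/(2200×205×10³) = 8.31×10⁻⁹ N⁻¹.
So P = 0.001065 / 8.31×10⁻⁹ = 128.1 kN.
σ_{nickel alloy} = P/A₂ = 128100/2200 = 58.24 MPa, tensile.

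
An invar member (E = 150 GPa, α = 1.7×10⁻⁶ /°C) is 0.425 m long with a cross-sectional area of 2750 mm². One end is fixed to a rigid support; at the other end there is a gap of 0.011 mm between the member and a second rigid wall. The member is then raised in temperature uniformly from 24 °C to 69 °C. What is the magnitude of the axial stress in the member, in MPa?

σ ≈ 7.59 MPa (compressive)

If the wall were absent the member would grow by αΔT L = 1.7×10⁻⁶ × 45 × 425 = 0.03251 mm.
The gap closes (δ_free > 0.011 mm) and the wall then resists a further 0.03251 − 0.011 = 0.02151 mm of expansion.
So σ = E(δ_free − g)/L = 150×10³ × 0.02151/425 = 7.593 MPa.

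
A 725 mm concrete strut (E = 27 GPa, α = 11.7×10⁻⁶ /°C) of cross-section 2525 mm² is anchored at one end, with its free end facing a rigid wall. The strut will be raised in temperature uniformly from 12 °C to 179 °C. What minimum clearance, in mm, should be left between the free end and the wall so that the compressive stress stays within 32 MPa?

With no wall the strut would lengthen by αΔT L = 11.7×10⁻⁶ × 167 × 725 = 1.417 mm.
At the allowable stress the elastic shortening the wall may impose is σL/E = 32 × 725 / (27×10³) = 0.8593 mm.
So the gap has to take up the difference, g_min = δ_free − σL/E = 1.417 − 0.8593 = 0.5573 mm.

g ≈ 0.557 mm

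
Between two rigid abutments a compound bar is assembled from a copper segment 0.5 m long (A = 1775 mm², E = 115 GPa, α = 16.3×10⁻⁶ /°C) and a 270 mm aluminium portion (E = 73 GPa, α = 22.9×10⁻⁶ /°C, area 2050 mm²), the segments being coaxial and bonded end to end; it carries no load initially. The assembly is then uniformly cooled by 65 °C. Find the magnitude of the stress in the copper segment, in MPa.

If the supports were absent, the total length change would be Σ αᵢΔT Lᵢ = 16.3×10⁻⁶×65×500 + 22.9×10⁻⁶×65×270 = 0.9316 mm.
The rigid supports impose zero overall length change; the single axial force P common to all segments must satisfy P Σ Lᵢ/(AᵢEᵢ) = δ_free.
Σ Lᵢ/(AᵢEᵢ) = 500/(1775×115×10³) + 270/(2050×73×10³) = 4.254×10⁻⁶ mm/N.
Hence P = δ_free / Σ(L/AE) = 0.9316/4.254×10⁻⁶ = 219 kN (tensile).
σ_{copper} = P / A = 219000 / 1775 = 123.4 MPa.

σ ≈ 123 MPa (tensile)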